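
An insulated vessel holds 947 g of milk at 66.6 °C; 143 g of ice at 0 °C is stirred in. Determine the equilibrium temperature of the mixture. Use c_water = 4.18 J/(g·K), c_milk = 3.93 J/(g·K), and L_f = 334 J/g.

Energy balance with sensible and latent terms:
melt ice: 143·334 = 47762
  warm the meltwater: 597.74 T
  milk cools: 947·3.93·(T − 66.6) = 3721.7(T − 66.6)
4319.4 T = 247866 − 47762 = 200104
T ≈ 46.33 °C — above 0 °C, consistent with complete melting.

T_f ≈ 46.3 °C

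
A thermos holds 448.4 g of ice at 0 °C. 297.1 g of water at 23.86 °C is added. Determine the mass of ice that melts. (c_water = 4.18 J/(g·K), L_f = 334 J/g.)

m_melted ≈ 88.7 g

Water can give up m c ΔT = 297.1×4.18×23.86 = 29631 J before reaching 0 °C.
Melting all 448.4 g of ice would need 448.4×334 = 149766 J.
29631 J < 149766 J, so only part of the ice melts and the system sits at 0 °C.
m_melted×334 = 29631  ⇒  m_melted ≈ 88.72 g.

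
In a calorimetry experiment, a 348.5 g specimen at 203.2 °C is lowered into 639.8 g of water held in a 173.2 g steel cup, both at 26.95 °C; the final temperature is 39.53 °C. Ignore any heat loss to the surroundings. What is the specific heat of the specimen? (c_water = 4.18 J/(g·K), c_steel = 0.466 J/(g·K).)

c ≈ 0.608 J/(g·K)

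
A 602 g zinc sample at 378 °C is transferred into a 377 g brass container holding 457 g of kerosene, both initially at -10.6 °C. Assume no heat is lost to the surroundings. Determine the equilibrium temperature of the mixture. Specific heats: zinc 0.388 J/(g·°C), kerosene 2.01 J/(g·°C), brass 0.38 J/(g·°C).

Heat gained plus heat lost sum to zero:
602*0.388*(T − 378) + 457*2.01*(T − (-10.6)) + 377*0.38*(T − (-10.6)) = 0
1295.4 T = 77036
T ≈ 59.47 °C

T_f ≈ 59.5 °C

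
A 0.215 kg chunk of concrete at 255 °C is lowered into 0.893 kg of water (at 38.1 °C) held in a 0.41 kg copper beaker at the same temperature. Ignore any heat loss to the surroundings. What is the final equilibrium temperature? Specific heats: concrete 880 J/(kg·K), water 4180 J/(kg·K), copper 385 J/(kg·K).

Heat gained plus heat lost sum to zero:
0.215×880×(T − 255) + 0.893×4180×(T − 38.1) + 0.41×385×(T − 38.1) = 0
(189.2 + 3732.7 + 157.85) T = 189.2×255 + 3732.7×38.1 + 157.85×38.1
T = 196477 / 4079.8 = 48.2 °C

T_f ≈ 48.2 °C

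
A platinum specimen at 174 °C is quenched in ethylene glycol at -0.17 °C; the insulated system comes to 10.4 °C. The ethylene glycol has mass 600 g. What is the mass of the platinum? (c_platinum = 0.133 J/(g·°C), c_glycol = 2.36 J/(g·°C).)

m ≈ 688 g

Heat gained plus heat lost sum to zero:
m·0.133·(10.4 − 174) + 600·2.36·(10.4 − (-0.17)) = 0
-21.76 m = -14967
m = -14967/-21.76 ≈ 687.9 g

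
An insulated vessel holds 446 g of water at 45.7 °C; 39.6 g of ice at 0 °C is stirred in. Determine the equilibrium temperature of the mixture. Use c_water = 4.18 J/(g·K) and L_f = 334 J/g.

T_f ≈ 35.5 °C

Let T be the final temperature. ΣQ_i = 0:
melt ice: 39.6·334 = 13226
  meltwater 0→T: 39.6·4.18·T = 165.53 T
  water: 1864.3(T − 45.7)
2029.8 T = 85198 − 13226 = 71971
T ≈ 35.46 °C. Since T > 0 °C, the all-ice-melts assumption holds.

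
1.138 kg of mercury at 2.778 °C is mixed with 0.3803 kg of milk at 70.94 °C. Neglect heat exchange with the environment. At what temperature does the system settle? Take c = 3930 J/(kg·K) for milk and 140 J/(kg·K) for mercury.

Taking heat into each body as positive, Σ m c ΔT = 0:
0.3803·3930·(T − 70.94) + 1.138·140·(T − 2.778) = 0
1494.6(T − 70.94) + 159.32(T − 2.778) = 0
1653.9 T = 106468
T = 106468 / 1653.9 = 64.4 °C

T_f ≈ 64.4 °C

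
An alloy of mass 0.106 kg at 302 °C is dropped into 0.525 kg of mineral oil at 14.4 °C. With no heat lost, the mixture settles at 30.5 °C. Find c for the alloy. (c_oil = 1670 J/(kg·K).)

c ≈ 490 J/(kg·K)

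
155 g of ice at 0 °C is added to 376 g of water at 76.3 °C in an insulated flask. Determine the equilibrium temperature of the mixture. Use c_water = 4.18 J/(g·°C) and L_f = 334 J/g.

T_f ≈ 30.7 °C

Conservation of energy gives ΣQ = 0:
fusion: m_ice L_f = 155·334 = 51770
  meltwater 0→T: 155·4.18·T = 647.9 T
  water cools: 376·4.18·(T − 76.3) = 1571.7(T − 76.3)
2219.6 T = 119919 − 51770 = 68149
T ≈ 30.70 °C. Since T > 0 °C, the all-ice-melts assumption holds.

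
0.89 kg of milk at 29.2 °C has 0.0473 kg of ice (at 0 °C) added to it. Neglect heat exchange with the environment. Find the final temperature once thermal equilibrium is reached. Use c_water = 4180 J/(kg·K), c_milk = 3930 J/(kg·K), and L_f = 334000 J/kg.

T_f ≈ 23.4 °C

Let T be the final temperature. ΣQ_i = 0:
melt ice: 0.0473·334000 = 15798
  meltwater 0→T: 0.0473·4180·T = 197.71 T
  milk cools: 0.89·3930·(T − 29.2) = 3497.7(T − 29.2)
3695.4 T = 102133 − 15798 = 86335
T ≈ 23.36 °C. Since T > 0 °C, the all-ice-melts assumption holds.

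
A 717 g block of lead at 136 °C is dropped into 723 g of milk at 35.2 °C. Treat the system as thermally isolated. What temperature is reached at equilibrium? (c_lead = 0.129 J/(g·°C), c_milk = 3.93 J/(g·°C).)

Net heat exchanged in the isolated system is zero:
717·0.129·(T − 136) + 723·3.93·(T − 35.2) = 0
(92.49 + 2841.4) T = 92.49·136 + 2841.4·35.2
T = 112596/2933.9 ≈ 38.38 °C

T_f ≈ 38.4 °C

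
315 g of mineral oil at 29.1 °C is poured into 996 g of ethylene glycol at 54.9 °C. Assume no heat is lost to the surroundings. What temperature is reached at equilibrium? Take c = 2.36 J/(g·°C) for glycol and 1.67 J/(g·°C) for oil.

T_f ≈ 50.2 °C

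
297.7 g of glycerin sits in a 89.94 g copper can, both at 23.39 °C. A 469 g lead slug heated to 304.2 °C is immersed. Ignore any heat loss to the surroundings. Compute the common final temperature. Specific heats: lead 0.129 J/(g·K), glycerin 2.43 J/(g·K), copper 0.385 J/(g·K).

Net heat exchanged in the isolated system is zero:
469×0.129×(T − 304.2) + 297.7×2.43×(T − 23.39) + 89.94×0.385×(T − 23.39) = 0
(60.5 + 723.41 + 34.63) T = 60.5×304.2 + 723.41×23.39 + 34.63×23.39
T = 36135/818.54 ≈ 44.15 °C

T_f ≈ 44.1 °C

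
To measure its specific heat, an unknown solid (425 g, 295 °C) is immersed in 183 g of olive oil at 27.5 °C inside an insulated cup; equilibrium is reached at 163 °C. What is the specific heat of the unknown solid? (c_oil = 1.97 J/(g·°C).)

c ≈ 0.871 J/(g·°C)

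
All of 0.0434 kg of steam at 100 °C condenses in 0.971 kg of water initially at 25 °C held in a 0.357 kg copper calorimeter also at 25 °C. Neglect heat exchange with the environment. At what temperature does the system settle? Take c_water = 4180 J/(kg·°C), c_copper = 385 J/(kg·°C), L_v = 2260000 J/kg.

T_f ≈ 50.5 °C

Energy conservation, ΣQ = 0:
steam→water at 100 °C releases m L_v = 0.0434·2260000 = 98084
  condensate cools 100→T: 0.0434·4180·(T − 100) = 181.41(T − 100)
  water warms: 0.971·4180·(T − 25) = 4058.8(T − 25)
  cup: 137.44(T − 25)
4377.6 T = 98084 + 18141 + 104906 = 221131
T ≈ 50.51 °C — below 100 °C, confirming all the steam condensed.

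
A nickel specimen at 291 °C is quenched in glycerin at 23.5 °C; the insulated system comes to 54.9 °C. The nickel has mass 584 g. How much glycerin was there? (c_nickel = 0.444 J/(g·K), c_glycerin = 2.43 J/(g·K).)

m ≈ 802 g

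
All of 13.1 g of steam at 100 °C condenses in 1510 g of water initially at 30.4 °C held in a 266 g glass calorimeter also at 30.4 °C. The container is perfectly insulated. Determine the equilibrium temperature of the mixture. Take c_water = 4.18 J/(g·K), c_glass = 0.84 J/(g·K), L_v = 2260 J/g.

T_f ≈ 35.5 °C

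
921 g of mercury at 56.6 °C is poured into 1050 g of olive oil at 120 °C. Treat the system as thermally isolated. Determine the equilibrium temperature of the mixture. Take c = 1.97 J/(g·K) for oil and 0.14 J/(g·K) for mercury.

Heat gained plus heat lost sum to zero:
1050×1.97×(T − 120) + 921×0.14×(T − 56.6) = 0
2068.5(T − 120) + 128.94(T − 56.6) = 0
(2068.5 + 128.94) T = 2068.5×120 + 128.94×56.6
T = 255518 / 2197.4 = 116 °C

T_f ≈ 116.3 °C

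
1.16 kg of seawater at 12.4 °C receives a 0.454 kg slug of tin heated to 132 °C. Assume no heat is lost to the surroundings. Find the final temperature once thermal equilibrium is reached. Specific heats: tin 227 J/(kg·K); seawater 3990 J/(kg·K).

T_f ≈ 15.0 °C

Let T be the final temperature. ΣQ_i = 0:
0.454*227*(T − 132) + 1.16*3990*(T − 12.4) = 0
(103.06 + 4628.4) T = 103.06*132 + 4628.4*12.4
T = 70996/4731.5 ≈ 15.01 °C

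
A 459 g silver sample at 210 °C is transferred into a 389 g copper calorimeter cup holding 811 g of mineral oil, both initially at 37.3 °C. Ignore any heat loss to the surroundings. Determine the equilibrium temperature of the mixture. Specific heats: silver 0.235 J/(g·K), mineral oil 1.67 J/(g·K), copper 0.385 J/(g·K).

Conservation of energy gives ΣQ = 0:
459×0.235×(T − 210) + 811×1.67×(T − 37.3) + 389×0.385×(T − 37.3) = 0
1612 T = 78756
T = 78756/1612 ≈ 48.86 °C

T_f ≈ 48.9 °C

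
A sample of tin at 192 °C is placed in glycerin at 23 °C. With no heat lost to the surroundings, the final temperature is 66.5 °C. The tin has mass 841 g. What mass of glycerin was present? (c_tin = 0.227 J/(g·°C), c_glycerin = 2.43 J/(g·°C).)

Heat lost by the tin = heat gained by the glycerin:
841×0.227×(192 − 66.5) = m×2.43×(66.5 − 23)
105.71 m = 23959  ⇒  m ≈ 226.7 g

m ≈ 227 g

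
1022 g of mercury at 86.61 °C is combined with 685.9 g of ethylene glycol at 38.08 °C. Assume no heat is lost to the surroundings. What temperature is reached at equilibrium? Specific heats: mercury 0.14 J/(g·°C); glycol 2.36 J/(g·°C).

Energy conservation, ΣQ = 0:
1022·0.14·(T − 86.61) + 685.9·2.36·(T − 38.08) = 0
1761.8 T = 74033
T = 74033/1761.8 ≈ 42.02 °C

T_f ≈ 42.0 °C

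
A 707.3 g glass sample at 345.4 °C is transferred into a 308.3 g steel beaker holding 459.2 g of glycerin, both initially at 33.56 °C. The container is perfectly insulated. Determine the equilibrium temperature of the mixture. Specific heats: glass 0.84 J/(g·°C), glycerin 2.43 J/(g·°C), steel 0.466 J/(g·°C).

With ΣQ=0 the equilibrium temperature is the m·c-weighted mean:
T_f = (594.13×345.4 + 1115.9×33.56 + 143.67×33.56) / (594.13 + 1115.9 + 143.67)
    = 247483 / 1853.7 ≈ 133.51 °C

T_f ≈ 133.5 °C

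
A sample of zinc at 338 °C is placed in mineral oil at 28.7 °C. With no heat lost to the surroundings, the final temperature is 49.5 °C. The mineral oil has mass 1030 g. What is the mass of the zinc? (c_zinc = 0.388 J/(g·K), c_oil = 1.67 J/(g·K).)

Heat lost by the zinc = heat gained by the oil:
m×0.388×(338 − 49.5) = 1030×1.67×(49.5 − 28.7)
111.94 m = 35778  ⇒  m ≈ 319.6 g

m ≈ 320 g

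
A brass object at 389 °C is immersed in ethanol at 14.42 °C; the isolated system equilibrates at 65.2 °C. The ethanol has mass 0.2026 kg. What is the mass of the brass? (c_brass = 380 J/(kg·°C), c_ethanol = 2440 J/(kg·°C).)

m ≈ 0.204 kg

Heat gained plus heat lost sum to zero:
m·380·(65.2 − 389) + 0.2026·2440·(65.2 − 14.42) = 0
-123044 m = -25103
m = -25103/-123044 ≈ 0.204 kg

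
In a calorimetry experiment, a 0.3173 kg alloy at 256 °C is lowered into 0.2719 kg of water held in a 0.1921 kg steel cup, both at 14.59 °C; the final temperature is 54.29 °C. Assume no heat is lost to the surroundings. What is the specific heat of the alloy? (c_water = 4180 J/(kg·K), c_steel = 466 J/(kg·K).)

Net heat exchanged in the isolated system is zero:
0.3173×c×(54.29 − 256) + 0.2719×4180×(54.29 − 14.59) + 0.1921×466×(54.29 − 14.59) = 0
-64 c = -48675
c = -48675/-64 ≈ 760.5 J/(kg·K)

c ≈ 761 J/(kg·K)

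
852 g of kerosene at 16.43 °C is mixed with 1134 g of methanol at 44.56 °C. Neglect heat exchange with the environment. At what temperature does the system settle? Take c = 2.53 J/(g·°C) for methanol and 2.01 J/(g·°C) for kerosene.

T_f ≈ 34.0 °C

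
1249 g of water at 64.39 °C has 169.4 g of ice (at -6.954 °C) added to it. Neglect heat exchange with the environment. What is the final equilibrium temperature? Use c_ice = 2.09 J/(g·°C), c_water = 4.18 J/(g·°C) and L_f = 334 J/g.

T_f ≈ 46.7 °C

Setting the total heat transfer to zero:
ice -6.954→0 °C: 169.4·2.09·6.954 = 2462; latent heat to melt: 169.4·334 = 56580; warm the meltwater: 708.09 T; water: 5220.8(T − 64.39)
5928.9 T = 336169 − 59042 = 277127
T ≈ 46.74 °C. Since T > 0 °C, the all-ice-melts assumption holds.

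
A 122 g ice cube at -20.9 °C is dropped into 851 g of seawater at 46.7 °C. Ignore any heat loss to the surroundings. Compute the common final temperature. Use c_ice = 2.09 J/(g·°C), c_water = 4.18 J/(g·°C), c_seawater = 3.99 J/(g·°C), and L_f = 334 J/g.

T_f ≈ 28.8 °C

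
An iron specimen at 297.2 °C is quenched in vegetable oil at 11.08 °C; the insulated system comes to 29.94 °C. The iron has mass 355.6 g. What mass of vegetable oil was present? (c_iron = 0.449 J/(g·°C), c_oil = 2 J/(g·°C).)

m ≈ 1130 g

Heat gained plus heat lost sum to zero:
355.6·0.449·(29.94 − 297.2) + m·2·(29.94 − 11.08) = 0
37.72 m = 42672
m = 42672/37.72 ≈ 1131 g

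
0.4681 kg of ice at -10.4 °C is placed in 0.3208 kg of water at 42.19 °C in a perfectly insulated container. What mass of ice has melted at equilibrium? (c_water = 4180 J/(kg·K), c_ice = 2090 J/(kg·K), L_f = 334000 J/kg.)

m_melted ≈ 0.139 kg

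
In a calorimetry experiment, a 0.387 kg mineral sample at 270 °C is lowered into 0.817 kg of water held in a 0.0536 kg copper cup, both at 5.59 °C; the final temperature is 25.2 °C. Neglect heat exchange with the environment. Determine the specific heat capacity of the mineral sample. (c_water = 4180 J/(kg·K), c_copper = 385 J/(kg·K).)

c ≈ 711 J/(kg·K)

Conservation of energy gives ΣQ = 0:
0.387·c·(25.2 − 270) + 0.817·4180·(25.2 − 5.59) + 0.0536·385·(25.2 − 5.59) = 0
-94.74 c = -67374
c = -67374/-94.74 ≈ 711.2 J/(kg·K)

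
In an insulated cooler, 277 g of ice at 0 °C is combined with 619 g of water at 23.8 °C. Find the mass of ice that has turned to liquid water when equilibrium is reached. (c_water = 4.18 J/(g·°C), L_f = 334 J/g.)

m_melted ≈ 184 g

Cooling the water to 0 °C releases 619·4.18·23.8 = 61581 J.
To melt every bit of ice: 277·334 = 92518 J.
Since 61581 < 92518 J, not all the ice melts; equilibrium is at 0 °C.
Mass melted = 61581/334 ≈ 184.4 g.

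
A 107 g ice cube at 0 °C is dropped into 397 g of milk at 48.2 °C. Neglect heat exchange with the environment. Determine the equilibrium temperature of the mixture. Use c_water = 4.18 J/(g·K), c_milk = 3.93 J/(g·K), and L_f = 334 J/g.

Net heat exchanged in the isolated system is zero:
melt ice: 107×334 = 35738; meltwater 0→T: 107×4.18×T = 447.26 T; milk cools: 397×3.93×(T − 48.2) = 1560.2(T − 48.2)
2007.5 T = 75202 − 35738 = 39464
T ≈ 19.66 °C. Since T > 0 °C, the all-ice-melts assumption holds.

T_f ≈ 19.7 °C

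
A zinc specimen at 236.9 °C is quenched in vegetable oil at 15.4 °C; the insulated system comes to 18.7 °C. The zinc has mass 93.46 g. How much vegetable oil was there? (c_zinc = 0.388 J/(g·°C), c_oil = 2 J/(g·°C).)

|Q_zinc| = |Q_oil|:
93.46×0.388×(236.9 − 18.7) = m×2×(18.7 − 15.4)
6.6 m = 7912.5  ⇒  m ≈ 1199 g

m ≈ 1200 g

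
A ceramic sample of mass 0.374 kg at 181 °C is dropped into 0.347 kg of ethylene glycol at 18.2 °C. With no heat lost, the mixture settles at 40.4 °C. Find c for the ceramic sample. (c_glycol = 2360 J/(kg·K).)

c ≈ 346 J/(kg·K)

Taking heat into each body as positive, Σ m c ΔT = 0:
0.374×c×(40.4 − 181) + 0.347×2360×(40.4 − 18.2) = 0
-52.58 c = -18180
c = -18180/-52.58 ≈ 345.7 J/(kg·K)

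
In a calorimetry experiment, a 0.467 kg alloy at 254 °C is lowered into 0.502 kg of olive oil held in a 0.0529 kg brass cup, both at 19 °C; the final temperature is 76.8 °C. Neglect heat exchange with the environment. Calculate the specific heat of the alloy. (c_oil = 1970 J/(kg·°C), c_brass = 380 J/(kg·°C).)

c ≈ 705 J/(kg·°C)

Net heat exchanged in the isolated system is zero:
0.467×c×(76.8 − 254) + 0.502×1970×(76.8 − 19) + 0.0529×380×(76.8 − 19) = 0
-82.75 c = -58323
c = -58323/-82.75 ≈ 704.8 J/(kg·°C)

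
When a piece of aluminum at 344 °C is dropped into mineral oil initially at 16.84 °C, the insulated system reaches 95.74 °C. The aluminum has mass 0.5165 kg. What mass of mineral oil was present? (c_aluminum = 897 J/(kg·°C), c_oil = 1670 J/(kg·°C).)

|Q_aluminum| = |Q_oil|:
0.5165·897·(344 − 95.74) = m·1670·(95.74 − 16.84)
131763 m = 115019  ⇒  m ≈ 0.8729 kg

m ≈ 0.873 kg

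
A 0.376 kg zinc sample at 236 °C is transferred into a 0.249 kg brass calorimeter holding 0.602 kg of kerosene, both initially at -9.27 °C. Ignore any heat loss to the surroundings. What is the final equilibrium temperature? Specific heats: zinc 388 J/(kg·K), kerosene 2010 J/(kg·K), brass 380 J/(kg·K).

Energy conservation, ΣQ = 0:
0.376·388·(T − 236) + 0.602·2010·(T − (-9.27)) + 0.249·380·(T − (-9.27)) = 0
145.89(T − 236) + 1210(T − (-9.27)) + 94.62(T − (-9.27)) = 0
1450.5 T = 22336
T ≈ 15.40 °C

T_f ≈ 15.4 °C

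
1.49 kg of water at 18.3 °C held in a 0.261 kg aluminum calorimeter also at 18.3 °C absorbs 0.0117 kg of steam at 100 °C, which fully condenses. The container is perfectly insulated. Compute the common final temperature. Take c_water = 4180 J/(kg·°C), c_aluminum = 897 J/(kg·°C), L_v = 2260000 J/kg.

T_f ≈ 23.0 °C

Net heat exchanged in the isolated system is zero:
latent heat released on condensation: 0.0117×2260000 = 26442
  condensed water 100 °C→T: 48.91(T − 100)
  water warms: 1.49×4180×(T − 18.3) = 6228.2(T − 18.3)
  aluminum cup: 0.261×897×(T − 18.3) = 234.12(T − 18.3)
6511.2 T = 26442 + 4890.6 + 118260 = 149593
T ≈ 22.97 °C — below 100 °C, confirming all the steam condensed.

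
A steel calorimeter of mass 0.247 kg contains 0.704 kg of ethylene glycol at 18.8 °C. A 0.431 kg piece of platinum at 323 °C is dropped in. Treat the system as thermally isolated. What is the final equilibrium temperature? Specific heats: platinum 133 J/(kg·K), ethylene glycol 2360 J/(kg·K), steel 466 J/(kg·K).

T_f ≈ 28.3 °C

Heat gained plus heat lost sum to zero:
0.431*133*(T − 323) + 0.704*2360*(T − 18.8) + 0.247*466*(T − 18.8) = 0
(57.32 + 1661.4 + 115.1) T = 57.32*323 + 1661.4*18.8 + 115.1*18.8
T = 51914 / 1833.9 = 28.3 °C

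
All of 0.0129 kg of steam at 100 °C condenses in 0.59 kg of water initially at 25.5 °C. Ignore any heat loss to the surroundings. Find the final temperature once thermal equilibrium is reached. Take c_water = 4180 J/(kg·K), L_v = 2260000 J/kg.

T_f ≈ 38.7 °C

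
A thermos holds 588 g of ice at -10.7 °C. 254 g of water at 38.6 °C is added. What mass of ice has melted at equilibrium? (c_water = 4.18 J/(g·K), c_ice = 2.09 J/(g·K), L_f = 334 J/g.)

Heat available from the water dropping to 0 °C: 254×4.18×38.6 = 40982 J.
Warming the ice to 0 °C takes 588×2.09×10.7 = 13149 J, leaving 27833 J for melting.
To melt every bit of ice: 588×334 = 196392 J.
Since 27833 < 196392 J, not all the ice melts; equilibrium is at 0 °C.
Mass melted = 27833/334 ≈ 83.33 g.

m_melted ≈ 83.3 g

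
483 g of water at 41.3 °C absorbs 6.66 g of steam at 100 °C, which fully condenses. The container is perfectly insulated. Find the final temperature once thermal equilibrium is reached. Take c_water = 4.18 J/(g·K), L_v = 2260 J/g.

Conservation of energy gives ΣQ = 0:
latent heat released on condensation: 6.66·2260 = 15052
  condensed water 100 °C→T: 27.84(T − 100)
  original water: 2018.9(T − 41.3)
2046.8 T = 15052 + 2783.9 + 83382 = 101218
T ≈ 49.45 °C — below 100 °C, confirming all the steam condensed.

T_f ≈ 49.5 °C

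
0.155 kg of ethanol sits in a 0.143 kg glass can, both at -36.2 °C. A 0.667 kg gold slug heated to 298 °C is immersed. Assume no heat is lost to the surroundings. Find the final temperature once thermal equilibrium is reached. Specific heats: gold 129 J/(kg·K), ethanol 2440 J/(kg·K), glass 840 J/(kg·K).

T_f ≈ 13.0 °C

Let T be the final temperature. ΣQ_i = 0:
0.667·129·(T − 298) + 0.155·2440·(T − (-36.2)) + 0.143·840·(T − (-36.2)) = 0
86.04(T − 298) + 378.2(T − (-36.2)) + 120.12(T − (-36.2)) = 0
584.36 T = 7601.6
T = 7601.6/584.36 ≈ 13.01 °C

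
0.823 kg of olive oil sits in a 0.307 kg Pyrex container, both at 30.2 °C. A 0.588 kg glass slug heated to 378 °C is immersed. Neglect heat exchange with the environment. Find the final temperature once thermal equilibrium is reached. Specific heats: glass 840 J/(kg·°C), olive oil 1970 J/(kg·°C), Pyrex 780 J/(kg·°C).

T_f ≈ 103.2 °C

Heat gained plus heat lost sum to zero:
0.588*840*(T − 378) + 0.823*1970*(T − 30.2) + 0.307*780*(T − 30.2) = 0
493.92(T − 378) + 1621.3(T − 30.2) + 239.46(T − 30.2) = 0
(493.92 + 1621.3 + 239.46) T = 493.92*378 + 1621.3*30.2 + 239.46*30.2
T = 242897/2354.7 ≈ 103.15 °C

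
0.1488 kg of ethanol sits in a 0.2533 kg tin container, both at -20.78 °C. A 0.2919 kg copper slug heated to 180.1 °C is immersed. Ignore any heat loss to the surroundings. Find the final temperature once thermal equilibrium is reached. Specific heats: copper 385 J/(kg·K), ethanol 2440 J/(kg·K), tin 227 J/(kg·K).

Let T be the final temperature. ΣQ_i = 0:
0.2919*385*(T − 180.1) + 0.1488*2440*(T − (-20.78)) + 0.2533*227*(T − (-20.78)) = 0
112.38(T − 180.1) + 363.07(T − (-20.78)) + 57.5(T − (-20.78)) = 0
(112.38 + 363.07 + 57.5) T = 112.38*180.1 + 363.07*(-20.78) + 57.5*(-20.78)
T ≈ 21.58 °C

T_f ≈ 21.6 °C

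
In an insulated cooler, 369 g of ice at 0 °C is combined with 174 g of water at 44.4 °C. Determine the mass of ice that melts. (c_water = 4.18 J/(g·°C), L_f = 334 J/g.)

Water can give up m c ΔT = 174×4.18×44.4 = 32293 J before reaching 0 °C.
Melting all 369 g of ice would need 369×334 = 123246 J.
Since 32293 < 123246 J, not all the ice melts; equilibrium is at 0 °C.
m_melted×334 = 32293  ⇒  m_melted ≈ 96.69 g.

m_melted ≈ 96.7 g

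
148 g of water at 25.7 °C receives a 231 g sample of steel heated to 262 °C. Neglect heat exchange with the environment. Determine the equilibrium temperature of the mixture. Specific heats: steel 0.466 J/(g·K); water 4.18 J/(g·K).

T_f ≈ 60.7 °C

|Q_steel| = |Q_water|:
231·0.466·(262 − T) = 148·4.18·(T − 25.7)
107.65(262 − T) = 618.64(T − 25.7)
726.29 T = 44102  ⇒  T ≈ 60.72 °C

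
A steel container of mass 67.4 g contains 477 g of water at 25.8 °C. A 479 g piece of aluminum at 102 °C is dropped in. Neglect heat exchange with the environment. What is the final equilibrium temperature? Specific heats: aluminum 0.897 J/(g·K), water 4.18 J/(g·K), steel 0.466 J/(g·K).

Net heat exchanged in the isolated system is zero:
479·0.897·(T − 102) + 477·4.18·(T − 25.8) + 67.4·0.466·(T − 25.8) = 0
2454.9 T = 96078
T = 96078/2454.9 ≈ 39.14 °C

T_f ≈ 39.1 °C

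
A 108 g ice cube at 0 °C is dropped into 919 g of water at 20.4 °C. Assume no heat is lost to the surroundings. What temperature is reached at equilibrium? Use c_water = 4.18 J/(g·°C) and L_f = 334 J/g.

T_f ≈ 9.9 °C

Energy balance with sensible and latent terms:
melt ice: 108·334 = 36072; warm the meltwater: 451.44 T; water cools: 919·4.18·(T − 20.4) = 3841.4(T − 20.4)
4292.9 T = 78365 − 36072 = 42293
T ≈ 9.85 °C. Since T > 0 °C, the all-ice-melts assumption holds.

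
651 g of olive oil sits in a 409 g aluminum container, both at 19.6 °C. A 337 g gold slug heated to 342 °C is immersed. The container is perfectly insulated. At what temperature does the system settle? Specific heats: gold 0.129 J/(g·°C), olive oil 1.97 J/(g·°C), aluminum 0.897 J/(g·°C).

T_f ≈ 27.9 °C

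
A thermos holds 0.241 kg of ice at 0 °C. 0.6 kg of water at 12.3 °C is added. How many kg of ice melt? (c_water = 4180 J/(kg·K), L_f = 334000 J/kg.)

m_melted ≈ 0.0924 kg

Cooling the water to 0 °C releases 0.6·4180·12.3 = 30848 J.
To melt every bit of ice: 0.241·334000 = 80494 J.
Since 30848 < 80494 J, not all the ice melts; equilibrium is at 0 °C.
m_melted·334000 = 30848  ⇒  m_melted ≈ 0.09236 kg.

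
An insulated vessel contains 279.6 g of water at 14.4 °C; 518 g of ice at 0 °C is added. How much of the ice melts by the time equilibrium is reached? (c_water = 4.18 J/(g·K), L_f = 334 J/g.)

m_melted ≈ 50.4 g

Cooling the water to 0 °C releases 279.6·4.18·14.4 = 16830 J.
Fully melting the ice requires m_ice L_f = 518·334 = 173012 J.
Since 16830 < 173012 J, not all the ice melts; equilibrium is at 0 °C.
m_melted·334 = 16830  ⇒  m_melted ≈ 50.39 g.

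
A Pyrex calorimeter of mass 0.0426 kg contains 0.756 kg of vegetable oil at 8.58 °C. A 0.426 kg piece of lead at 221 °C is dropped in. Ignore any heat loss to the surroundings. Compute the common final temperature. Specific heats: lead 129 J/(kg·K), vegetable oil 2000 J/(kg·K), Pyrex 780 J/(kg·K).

Let T be the final temperature. ΣQ_i = 0:
0.426·129·(T − 221) + 0.756·2000·(T − 8.58) + 0.0426·780·(T − 8.58) = 0
54.95(T − 221) + 1512(T − 8.58) + 33.23(T − 8.58) = 0
1600.2 T = 25403
T ≈ 15.88 °C

T_f ≈ 15.9 °C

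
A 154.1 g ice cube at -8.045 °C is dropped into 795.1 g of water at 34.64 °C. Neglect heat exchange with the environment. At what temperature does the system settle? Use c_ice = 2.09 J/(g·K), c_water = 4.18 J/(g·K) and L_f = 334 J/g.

T_f ≈ 15.4 °C

Heat gained plus heat lost sum to zero:
ice -8.045→0 °C: 154.1·2.09·8.045 = 2591
  melt ice: 154.1·334 = 51469
  warm the meltwater: 644.14 T
  water cools: 795.1·4.18·(T − 34.64) = 3323.5(T − 34.64)
3967.7 T = 115127 − 54060 = 61066
T ≈ 15.39 °C (positive, so assuming full melt was valid).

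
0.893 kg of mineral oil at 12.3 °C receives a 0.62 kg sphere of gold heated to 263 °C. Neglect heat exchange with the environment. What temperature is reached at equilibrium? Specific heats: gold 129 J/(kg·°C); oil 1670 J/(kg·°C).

T_f ≈ 25.1 °C

T_f = Σ m_i c_i T_i / Σ m_i c_i:
T_f = (79.98×263 + 1491.3×12.3) / (79.98 + 1491.3)
    = 39378 / 1571.3 ≈ 25.06 °C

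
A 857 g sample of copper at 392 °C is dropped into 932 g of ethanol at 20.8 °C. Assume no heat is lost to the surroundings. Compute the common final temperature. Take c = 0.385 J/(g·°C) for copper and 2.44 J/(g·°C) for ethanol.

Energy conservation, ΣQ = 0:
857×0.385×(T − 392) + 932×2.44×(T − 20.8) = 0
329.94(T − 392) + 2274.1(T − 20.8) = 0
(329.94 + 2274.1) T = 329.94×392 + 2274.1×20.8
T ≈ 67.83 °C

T_f ≈ 67.8 °C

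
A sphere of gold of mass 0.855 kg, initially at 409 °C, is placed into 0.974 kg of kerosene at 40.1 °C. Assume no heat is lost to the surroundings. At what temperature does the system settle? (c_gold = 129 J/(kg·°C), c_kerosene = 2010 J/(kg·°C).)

T_f is the heat-capacity-weighted average of the initial temperatures:
T_f = (110.3*409 + 1957.7*40.1) / (110.3 + 1957.7)
    = 123616 / 2068 ≈ 59.77 °C

T_f ≈ 59.8 °C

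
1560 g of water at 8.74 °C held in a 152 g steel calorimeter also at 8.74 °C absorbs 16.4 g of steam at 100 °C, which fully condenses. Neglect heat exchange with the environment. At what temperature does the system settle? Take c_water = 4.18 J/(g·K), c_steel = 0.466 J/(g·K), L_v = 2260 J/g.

Setting the total heat transfer to zero:
condense steam: −16.4×2260 = −37064; condensate cools 100→T: 16.4×4.18×(T − 100) = 68.55(T − 100); original water: 6520.8(T − 8.74); cup: 70.83(T − 8.74)
6660.2 T = 37064 + 6855.2 + 57611 = 101530
T ≈ 15.24 °C — below 100 °C, confirming all the steam condensed.

T_f ≈ 15.2 °C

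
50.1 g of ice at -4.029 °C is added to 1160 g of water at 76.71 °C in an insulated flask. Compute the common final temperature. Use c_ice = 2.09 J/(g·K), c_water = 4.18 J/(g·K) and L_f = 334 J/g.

T_f ≈ 70.1 °C

Energy balance with sensible and latent terms:
warm ice to 0 °C: 50.1·2.09·(0 − (-4.029)) = 421.87; latent heat to melt: 50.1·334 = 16733; meltwater 0→T: 50.1·4.18·T = 209.42 T; water: 4848.8(T − 76.71)
5058.2 T = 371951 − 17155 = 354796
T ≈ 70.14 °C. Since T > 0 °C, the all-ice-melts assumption holds.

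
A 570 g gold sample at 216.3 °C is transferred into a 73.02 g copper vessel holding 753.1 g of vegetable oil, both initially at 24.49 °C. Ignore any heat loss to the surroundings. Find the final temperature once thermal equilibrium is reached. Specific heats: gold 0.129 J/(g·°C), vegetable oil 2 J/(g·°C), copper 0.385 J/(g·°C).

Conservation of energy gives ΣQ = 0:
570·0.129·(T − 216.3) + 753.1·2·(T − 24.49) + 73.02·0.385·(T − 24.49) = 0
73.53(T − 216.3) + 1506.2(T − 24.49) + 28.11(T − 24.49) = 0
(73.53 + 1506.2 + 28.11) T = 73.53·216.3 + 1506.2·24.49 + 28.11·24.49
T = 53480 / 1607.8 = 33.3 °C

T_f ≈ 33.3 °C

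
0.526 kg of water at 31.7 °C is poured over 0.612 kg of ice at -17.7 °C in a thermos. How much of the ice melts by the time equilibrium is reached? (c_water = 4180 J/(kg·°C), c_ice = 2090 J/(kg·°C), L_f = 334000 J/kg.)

Water can give up m c ΔT = 0.526×4180×31.7 = 69698 J before reaching 0 °C.
Warming the ice to 0 °C takes 0.612×2090×17.7 = 22640 J, leaving 47058 J for melting.
Melting all 0.612 kg of ice would need 0.612×334000 = 204408 J.
Since 47058 < 204408 J, not all the ice melts; equilibrium is at 0 °C.
m_melted×334000 = 47058  ⇒  m_melted ≈ 0.1409 kg.

m_melted ≈ 0.141 kg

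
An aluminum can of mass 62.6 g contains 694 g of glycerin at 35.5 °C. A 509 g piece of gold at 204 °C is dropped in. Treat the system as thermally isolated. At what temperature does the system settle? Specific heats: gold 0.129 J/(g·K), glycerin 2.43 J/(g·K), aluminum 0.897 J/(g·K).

Taking heat into each body as positive, Σ m c ΔT = 0:
509×0.129×(T − 204) + 694×2.43×(T − 35.5) + 62.6×0.897×(T − 35.5) = 0
65.66(T − 204) + 1686.4(T − 35.5) + 56.15(T − 35.5) = 0
(65.66 + 1686.4 + 56.15) T = 65.66×204 + 1686.4×35.5 + 56.15×35.5
T ≈ 41.62 °C

T_f ≈ 41.6 °C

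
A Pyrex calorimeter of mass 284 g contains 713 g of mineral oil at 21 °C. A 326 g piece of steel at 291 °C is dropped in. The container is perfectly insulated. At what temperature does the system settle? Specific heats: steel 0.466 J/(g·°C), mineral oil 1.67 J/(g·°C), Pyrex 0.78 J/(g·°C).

Taking heat into each body as positive, Σ m c ΔT = 0:
326·0.466·(T − 291) + 713·1.67·(T − 21) + 284·0.78·(T − 21) = 0
1564.1 T = 73864
T = 73864/1564.1 ≈ 47.22 °C

T_f ≈ 47.2 °C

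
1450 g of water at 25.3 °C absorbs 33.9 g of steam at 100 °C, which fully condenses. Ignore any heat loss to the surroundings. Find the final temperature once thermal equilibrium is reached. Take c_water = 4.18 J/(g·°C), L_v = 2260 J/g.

Taking heat into each body as positive, Σ m c ΔT = 0:
steam→water at 100 °C releases m L_v = 33.9·2260 = 76614
  condensate cools 100→T: 33.9·4.18·(T − 100) = 141.7(T − 100)
  water warms: 1450·4.18·(T − 25.3) = 6061(T − 25.3)
6202.7 T = 76614 + 14170 + 153343 = 244128
T ≈ 39.36 °C — below 100 °C, confirming all the steam condensed.

T_f ≈ 39.4 °C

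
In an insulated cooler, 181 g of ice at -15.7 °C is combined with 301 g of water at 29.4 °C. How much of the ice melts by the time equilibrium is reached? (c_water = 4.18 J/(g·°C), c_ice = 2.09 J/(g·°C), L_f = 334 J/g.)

m_melted ≈ 93 g

Water can give up m c ΔT = 301×4.18×29.4 = 36990 J before reaching 0 °C.
Warming the ice to 0 °C takes 181×2.09×15.7 = 5939.2 J, leaving 31051 J for melting.
To melt every bit of ice: 181×334 = 60454 J.
31051 J < 60454 J, so only part of the ice melts and the system sits at 0 °C.
m_melted×334 = 31051  ⇒  m_melted ≈ 92.97 g.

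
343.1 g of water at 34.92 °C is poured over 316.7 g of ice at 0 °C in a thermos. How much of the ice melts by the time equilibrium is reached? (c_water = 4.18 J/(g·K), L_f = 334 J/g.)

m_melted ≈ 150 g

Water can give up m c ΔT = 343.1×4.18×34.92 = 50081 J before reaching 0 °C.
To melt every bit of ice: 316.7×334 = 105778 J.
That's not enough to melt it all — equilibrium is at 0 °C with ice remaining.
m_melt = 50081 / L_f = 149.9 g.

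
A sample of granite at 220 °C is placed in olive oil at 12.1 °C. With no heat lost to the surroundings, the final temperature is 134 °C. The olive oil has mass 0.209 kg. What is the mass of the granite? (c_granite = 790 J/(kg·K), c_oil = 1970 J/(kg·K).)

m ≈ 0.739 kg

Heat lost by the granite = heat gained by the oil:
m×790×(220 − 134) = 0.209×1970×(134 − 12.1)
67940 m = 50190  ⇒  m ≈ 0.7387 kg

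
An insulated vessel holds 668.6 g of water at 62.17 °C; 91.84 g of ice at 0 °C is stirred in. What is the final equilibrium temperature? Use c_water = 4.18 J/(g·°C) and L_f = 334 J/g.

Energy conservation, ΣQ = 0:
fusion: m_ice L_f = 91.84×334 = 30675
  meltwater 0→T: 91.84×4.18×T = 383.89 T
  water cools: 668.6×4.18×(T − 62.17) = 2794.7(T − 62.17)
3178.6 T = 173749 − 30675 = 143075
T ≈ 45.01 °C — above 0 °C, consistent with complete melting.

T_f ≈ 45.0 °C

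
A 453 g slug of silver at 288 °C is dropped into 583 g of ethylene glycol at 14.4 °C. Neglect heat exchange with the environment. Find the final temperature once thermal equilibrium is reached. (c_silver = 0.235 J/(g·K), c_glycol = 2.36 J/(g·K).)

T_f ≈ 34.0 °C

Conservation of energy gives ΣQ = 0:
453·0.235·(T − 288) + 583·2.36·(T − 14.4) = 0
(106.45 + 1375.9) T = 106.45·288 + 1375.9·14.4
T = 50472 / 1482.3 = 34 °C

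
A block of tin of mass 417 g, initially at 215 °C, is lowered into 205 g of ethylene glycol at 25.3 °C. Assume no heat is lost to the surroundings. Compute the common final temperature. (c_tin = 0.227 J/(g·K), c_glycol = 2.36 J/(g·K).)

T_f ≈ 56.3 °C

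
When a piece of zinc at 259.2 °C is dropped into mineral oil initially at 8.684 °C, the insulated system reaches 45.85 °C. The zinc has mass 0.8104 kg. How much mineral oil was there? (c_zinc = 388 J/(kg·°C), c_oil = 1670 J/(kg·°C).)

Heat lost by the zinc = heat gained by the oil:
0.8104×388×(259.2 − 45.85) = m×1670×(45.85 − 8.684)
62067 m = 67085  ⇒  m ≈ 1.081 kg

m ≈ 1.08 kg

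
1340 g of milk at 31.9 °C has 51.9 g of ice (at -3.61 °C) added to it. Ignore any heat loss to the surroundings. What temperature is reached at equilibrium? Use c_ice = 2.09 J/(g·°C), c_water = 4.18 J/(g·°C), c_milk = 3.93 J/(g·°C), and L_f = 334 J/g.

Net heat exchanged in the isolated system is zero:
ice -3.61→0 °C: 51.9×2.09×3.61 = 391.58; fusion: m_ice L_f = 51.9×334 = 17335; meltwater 0→T: 51.9×4.18×T = 216.94 T; milk cools: 1340×3.93×(T − 31.9) = 5266.2(T − 31.9)
5483.1 T = 167992 − 17726 = 150266
T ≈ 27.41 °C (positive, so assuming full melt was valid).

T_f ≈ 27.4 °C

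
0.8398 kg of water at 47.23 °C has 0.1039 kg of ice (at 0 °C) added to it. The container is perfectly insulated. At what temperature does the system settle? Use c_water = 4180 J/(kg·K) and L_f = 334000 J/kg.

T_f ≈ 33.2 °C

Taking heat into each body as positive, Σ m c ΔT = 0:
fusion: m_ice L_f = 0.1039×334000 = 34703
  warm the meltwater: 434.3 T
  water: 3510.4(T − 47.23)
3944.7 T = 165794 − 34703 = 131092
T ≈ 33.23 °C. Since T > 0 °C, the all-ice-melts assumption holds.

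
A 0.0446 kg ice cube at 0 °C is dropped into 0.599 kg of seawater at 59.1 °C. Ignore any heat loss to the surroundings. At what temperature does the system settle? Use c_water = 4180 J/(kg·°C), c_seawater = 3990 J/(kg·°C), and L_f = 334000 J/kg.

T_f ≈ 49.0 °C

Conservation of energy gives ΣQ = 0:
melt ice: 0.0446·334000 = 14896
  meltwater 0→T: 0.0446·4180·T = 186.43 T
  seawater: 2390(T − 59.1)
2576.4 T = 141250 − 14896 = 126353
T ≈ 49.04 °C — above 0 °C, consistent with complete melting.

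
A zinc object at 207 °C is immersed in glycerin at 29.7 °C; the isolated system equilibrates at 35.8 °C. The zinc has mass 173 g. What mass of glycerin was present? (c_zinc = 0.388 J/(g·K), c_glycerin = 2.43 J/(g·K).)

m ≈ 775 g

|Q_zinc| = |Q_glycerin|:
173×0.388×(207 − 35.8) = m×2.43×(35.8 − 29.7)
14.82 m = 11492  ⇒  m ≈ 775.3 g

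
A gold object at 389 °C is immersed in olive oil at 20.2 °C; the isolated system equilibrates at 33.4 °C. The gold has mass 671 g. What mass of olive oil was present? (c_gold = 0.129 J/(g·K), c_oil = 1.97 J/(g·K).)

m ≈ 1180 g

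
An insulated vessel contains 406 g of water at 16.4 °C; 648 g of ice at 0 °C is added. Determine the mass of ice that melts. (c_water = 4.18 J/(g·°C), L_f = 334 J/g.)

Cooling the water to 0 °C releases 406·4.18·16.4 = 27832 J.
To melt every bit of ice: 648·334 = 216432 J.
Since 27832 < 216432 J, not all the ice melts; equilibrium is at 0 °C.
Mass melted = 27832/334 ≈ 83.33 g.

m_melted ≈ 83.3 g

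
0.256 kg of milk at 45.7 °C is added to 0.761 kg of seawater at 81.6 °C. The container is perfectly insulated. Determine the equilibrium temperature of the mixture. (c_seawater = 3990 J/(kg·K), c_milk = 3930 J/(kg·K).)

T_f ≈ 72.7 °C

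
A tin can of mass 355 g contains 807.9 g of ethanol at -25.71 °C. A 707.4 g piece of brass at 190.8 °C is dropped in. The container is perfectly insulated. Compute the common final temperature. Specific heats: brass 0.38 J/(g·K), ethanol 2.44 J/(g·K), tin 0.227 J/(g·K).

Setting the total heat transfer to zero:
707.4·0.38·(T − 190.8) + 807.9·2.44·(T − (-25.71)) + 355·0.227·(T − (-25.71)) = 0
268.81(T − 190.8) + 1971.3(T − (-25.71)) + 80.59(T − (-25.71)) = 0
2320.7 T = -1464
T ≈ -0.63 °C

T_f ≈ -0.6 °C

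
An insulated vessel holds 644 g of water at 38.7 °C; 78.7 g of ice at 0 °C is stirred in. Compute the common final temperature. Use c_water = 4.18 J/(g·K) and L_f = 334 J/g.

Conservation of energy gives ΣQ = 0:
fusion: m_ice L_f = 78.7×334 = 26286
  warm the meltwater: 328.97 T
  water: 2691.9(T − 38.7)
3020.9 T = 104177 − 26286 = 77892
T ≈ 25.78 °C (positive, so assuming full melt was valid).

T_f ≈ 25.8 °C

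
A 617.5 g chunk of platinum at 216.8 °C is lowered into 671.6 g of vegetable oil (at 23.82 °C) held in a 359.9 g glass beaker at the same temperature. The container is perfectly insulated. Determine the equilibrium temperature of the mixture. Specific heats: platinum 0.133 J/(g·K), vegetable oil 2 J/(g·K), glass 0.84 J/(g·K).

Conservation of energy gives ΣQ = 0:
617.5·0.133·(T − 216.8) + 671.6·2·(T − 23.82) + 359.9·0.84·(T − 23.82) = 0
82.13(T − 216.8) + 1343.2(T − 23.82) + 302.32(T − 23.82) = 0
(82.13 + 1343.2 + 302.32) T = 82.13·216.8 + 1343.2·23.82 + 302.32·23.82
T = 57001/1727.6 ≈ 32.99 °C

T_f ≈ 33.0 °C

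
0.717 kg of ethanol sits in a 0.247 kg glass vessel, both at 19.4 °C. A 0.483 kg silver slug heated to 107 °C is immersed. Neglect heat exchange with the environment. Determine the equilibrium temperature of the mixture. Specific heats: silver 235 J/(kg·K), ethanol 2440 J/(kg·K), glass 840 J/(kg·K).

With ΣQ=0 the equilibrium temperature is the m·c-weighted mean:
T_f = (113.5*107 + 1749.5*19.4 + 207.48*19.4) / (113.5 + 1749.5 + 207.48)
    = 50110 / 2070.5 ≈ 24.20 °C

T_f ≈ 24.2 °C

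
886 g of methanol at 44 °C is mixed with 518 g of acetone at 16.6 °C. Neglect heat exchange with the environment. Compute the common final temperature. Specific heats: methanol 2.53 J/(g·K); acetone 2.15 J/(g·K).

T_f ≈ 34.9 °C

T_f = Σ m_i c_i T_i / Σ m_i c_i:
T_f = (2241.6*44 + 1113.7*16.6) / (2241.6 + 1113.7)
    = 117117 / 3355.3 ≈ 34.91 °C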